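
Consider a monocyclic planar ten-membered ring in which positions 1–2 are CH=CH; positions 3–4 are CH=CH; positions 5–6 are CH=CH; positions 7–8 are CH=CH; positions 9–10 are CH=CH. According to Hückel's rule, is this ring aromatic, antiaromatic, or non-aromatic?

Aromatic

The p orbitals form a continuous loop: the double-bond atoms are sp², each contributing one p electron. The ring is fully conjugated.
π-electron count: 5 × 2 = 10 from the 5 double-bond units.
Since 10 = 4·2 + 2, the ring meets the 4n+2 criterion.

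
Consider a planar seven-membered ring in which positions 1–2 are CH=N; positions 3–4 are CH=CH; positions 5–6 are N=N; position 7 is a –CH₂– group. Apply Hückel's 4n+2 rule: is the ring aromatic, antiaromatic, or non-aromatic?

Non-aromatic

The CH2 carbon is saturated: the tetrahedral CH₂ carbon is sp³ and has no p orbital in the ring π system. Conjugation is not continuous around the ring.
Without a continuous loop of overlapping p orbitals the Hückel electron count never comes into play.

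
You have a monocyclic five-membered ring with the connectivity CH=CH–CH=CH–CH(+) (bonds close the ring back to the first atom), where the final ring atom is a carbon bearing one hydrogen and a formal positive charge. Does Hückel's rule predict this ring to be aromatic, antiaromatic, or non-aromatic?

Antiaromatic

The p orbitals form a continuous loop: the double-bond atoms are sp², each contributing one p electron; the carbocation has an empty p orbital. The ring is fully conjugated.
Adding the contributions, 2 × 2 = 4 from the double-bond units + 0 from the CH(+) atom = 4.
4 is a 4n count (n = 1), so the planar conjugated ring is antiaromatic.
This is the cyclopentadienyl cation.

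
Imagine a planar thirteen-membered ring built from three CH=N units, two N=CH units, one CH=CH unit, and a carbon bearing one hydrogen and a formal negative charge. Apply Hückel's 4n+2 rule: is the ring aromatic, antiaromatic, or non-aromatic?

Aromatic

Check conjugation: each doubly-bonded ring atom is sp² with one p-orbital electron; each =N– nitrogen is pyridine-type (lone pair in the sp² plane, one electron in the p orbital); the carbanion's lone pair occupies the p orbital — every position has a p orbital, so the cyclic π system is continuous.
Counting π electrons: 6 × 2 = 12 from the double-bond units + 2 from the CH(-) atom = 14.
That gives a 4n+2 count (14, n = 3).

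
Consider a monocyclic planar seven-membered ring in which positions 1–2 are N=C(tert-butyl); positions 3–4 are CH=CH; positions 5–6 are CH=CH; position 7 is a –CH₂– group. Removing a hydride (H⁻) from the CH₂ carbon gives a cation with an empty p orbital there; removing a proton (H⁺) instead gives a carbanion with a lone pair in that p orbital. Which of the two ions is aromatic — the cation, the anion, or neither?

Both ions have a continuous loop of p orbitals — each ring atom is sp².
Cation: 3 × 2 + 0 = 6 π electrons → 4(1)+2, aromatic.
Anion: 3 × 2 + 2 = 8 π electrons → 4(2), antiaromatic.

The cation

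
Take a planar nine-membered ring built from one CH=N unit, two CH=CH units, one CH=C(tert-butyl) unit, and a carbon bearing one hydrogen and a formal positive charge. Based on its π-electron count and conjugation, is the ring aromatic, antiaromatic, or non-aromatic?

Check conjugation: the double-bond atoms are sp², each contributing one p electron; each =N– nitrogen is pyridine-type (lone pair in the sp² plane, one electron in the p orbital); the carbocation has an empty p orbital — every position has a p orbital, so the cyclic π system is continuous.
π-electron count: 4 × 2 = 8 from the double-bond units + 0 from the CH(+) atom = 8.
With 8 = 4·2 π electrons, Hückel's rule classifies the planar ring as antiaromatic.

Antiaromatic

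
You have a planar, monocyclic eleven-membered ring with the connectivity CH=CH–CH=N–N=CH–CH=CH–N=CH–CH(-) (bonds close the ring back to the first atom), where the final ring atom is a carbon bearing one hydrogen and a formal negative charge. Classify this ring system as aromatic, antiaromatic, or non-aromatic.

All ring atoms are sp² and supply a p orbital to the ring (the double-bond atoms are sp², each contributing one p electron; the doubly-bonded nitrogens are pyridine-type — their lone pairs lie in the ring plane, leaving one electron in the p orbital; the carbanion's lone pair occupies the p orbital); the conjugation is uninterrupted.
π-electron count: 5 × 2 = 10 from the double-bond units + 2 from the CH(-) atom = 12.
12 = 4(3); a planar, fully conjugated 4n system is antiaromatic.

Antiaromatic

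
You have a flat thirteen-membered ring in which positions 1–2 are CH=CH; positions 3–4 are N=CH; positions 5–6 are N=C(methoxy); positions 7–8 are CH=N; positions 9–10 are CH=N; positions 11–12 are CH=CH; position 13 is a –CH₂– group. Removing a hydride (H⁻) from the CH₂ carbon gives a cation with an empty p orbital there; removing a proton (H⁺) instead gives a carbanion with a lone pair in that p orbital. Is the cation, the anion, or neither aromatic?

Once that carbon is sp², every ring atom has a p orbital and both ions are fully conjugated.
Cation: 6 × 2 + 0 = 12 π electrons → 4(3), antiaromatic.
Anion: 6 × 2 + 2 = 14 π electrons → 4(3)+2, aromatic.

The anion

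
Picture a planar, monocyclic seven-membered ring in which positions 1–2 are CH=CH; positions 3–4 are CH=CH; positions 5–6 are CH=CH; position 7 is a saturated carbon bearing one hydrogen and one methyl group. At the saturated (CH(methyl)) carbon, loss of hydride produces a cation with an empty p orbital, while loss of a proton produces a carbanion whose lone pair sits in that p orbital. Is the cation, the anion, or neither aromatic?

In either ion the ring is fully conjugated: every atom, including the new sp² carbon, supplies a p orbital.
Cation: 3 × 2 + 0 = 6 π electrons → 4(1)+2, aromatic.
Anion: 3 × 2 + 2 = 8 π electrons → 4(2), antiaromatic.

The cation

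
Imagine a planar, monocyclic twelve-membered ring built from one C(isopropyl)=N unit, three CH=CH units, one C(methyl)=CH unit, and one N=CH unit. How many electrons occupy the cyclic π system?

12

All ring atoms are sp² and supply a p orbital to the ring (every atom in a ring double bond is sp² and brings one electron to the p orbital; the doubly-bonded nitrogens are pyridine-type — their lone pairs lie in the ring plane, leaving one electron in the p orbital); the conjugation is uninterrupted.
π-electron count: 6 × 2 = 12 from the 6 double-bond units.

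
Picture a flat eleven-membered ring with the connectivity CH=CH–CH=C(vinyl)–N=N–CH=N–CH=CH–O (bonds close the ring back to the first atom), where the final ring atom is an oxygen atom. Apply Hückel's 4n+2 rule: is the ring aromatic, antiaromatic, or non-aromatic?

Antiaromatic

Check conjugation: every atom in a ring double bond is sp² and brings one electron to the p orbital; each sp² =N– keeps its lone pair in-plane and puts one electron into the π system; the oxygen donates one lone pair from its p orbital — every position has a p orbital, so the cyclic π system is continuous.
Counting π electrons: 5 × 2 = 10 from the double-bond units + 2 from the O atom = 12.
12 = 4(3); a planar, fully conjugated 4n system is antiaromatic.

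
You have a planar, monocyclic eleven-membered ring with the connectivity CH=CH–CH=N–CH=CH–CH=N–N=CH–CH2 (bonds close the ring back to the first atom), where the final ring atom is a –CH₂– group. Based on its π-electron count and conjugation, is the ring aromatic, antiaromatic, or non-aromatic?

Because the tetrahedral CH₂ carbon is sp³ and has no p orbital in the ring π system at the CH2 position, the π system cannot extend all the way around the ring.
Hückel's rule only applies to fully conjugated rings, so this one is simply non-aromatic.

Non-aromatic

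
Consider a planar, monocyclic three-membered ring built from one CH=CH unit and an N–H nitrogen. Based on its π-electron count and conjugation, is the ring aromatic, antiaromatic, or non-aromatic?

The p orbitals form a continuous loop: each doubly-bonded ring atom is sp² with one p-orbital electron; the pyrrole-type nitrogen donates its lone pair from the p orbital. The ring is fully conjugated.
Adding the contributions, 1 × 2 = 2 from the double-bond unit + 2 from the NH atom = 4.
A 4n π count (4, n = 1) in a planar conjugated ring means antiaromatic.

Antiaromatic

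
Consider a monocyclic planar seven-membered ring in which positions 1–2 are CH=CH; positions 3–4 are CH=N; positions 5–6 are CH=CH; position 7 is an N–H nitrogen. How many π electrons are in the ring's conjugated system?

The p orbitals form a continuous loop: the double-bond atoms are sp², each contributing one p electron; the doubly-bonded nitrogens are pyridine-type — their lone pairs lie in the ring plane, leaving one electron in the p orbital; the pyrrole-type nitrogen donates its lone pair from the p orbital. The ring is fully conjugated.
Counting π electrons: 3 × 2 = 6 from the double-bond units + 2 from the NH atom = 8.

8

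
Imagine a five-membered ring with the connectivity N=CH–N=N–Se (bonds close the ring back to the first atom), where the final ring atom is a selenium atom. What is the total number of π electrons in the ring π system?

6

All ring atoms are sp² and supply a p orbital to the ring (the double-bond atoms are sp², each contributing one p electron; each sp² =N– keeps its lone pair in-plane and puts one electron into the π system; the selenium donates one lone pair from its p orbital); the conjugation is uninterrupted.
Adding the contributions, 2 × 2 = 4 from the double-bond units + 2 from the Se atom = 6.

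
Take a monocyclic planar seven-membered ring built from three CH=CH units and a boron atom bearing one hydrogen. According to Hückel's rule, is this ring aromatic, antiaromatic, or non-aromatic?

Every ring atom contributes a p orbital perpendicular to the ring (each doubly-bonded ring atom is sp² with one p-orbital electron; the boron has an empty p orbital), so the π system is cyclic and fully conjugated.
Adding the contributions, 3 × 2 = 6 from the double-bond units + 0 from the BH atom = 6.
That gives a 4n+2 count (6, n = 1).

Aromatic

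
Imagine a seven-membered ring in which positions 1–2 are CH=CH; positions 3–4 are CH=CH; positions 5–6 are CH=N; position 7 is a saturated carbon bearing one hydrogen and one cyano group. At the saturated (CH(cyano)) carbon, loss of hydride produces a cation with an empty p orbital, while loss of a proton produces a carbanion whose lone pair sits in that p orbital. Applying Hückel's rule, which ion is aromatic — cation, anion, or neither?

Once that carbon is sp², every ring atom has a p orbital and both ions are fully conjugated.
Cation: 3 × 2 + 0 = 6 π electrons → 4(1)+2, aromatic.
Anion: 3 × 2 + 2 = 8 π electrons → 4(2), antiaromatic.

The cation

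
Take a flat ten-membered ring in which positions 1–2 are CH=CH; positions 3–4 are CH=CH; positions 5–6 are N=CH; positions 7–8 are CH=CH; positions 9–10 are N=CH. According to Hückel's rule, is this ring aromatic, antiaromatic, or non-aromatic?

Aromatic

The p orbitals form a continuous loop: each doubly-bonded ring atom is sp² with one p-orbital electron; each =N– nitrogen is pyridine-type (lone pair in the sp² plane, one electron in the p orbital). The ring is fully conjugated.
Tallying contributions gives 5 × 2 = 10 from the 5 double-bond units.
With 10 π electrons (n = 2), the Hückel 4n+2 condition holds.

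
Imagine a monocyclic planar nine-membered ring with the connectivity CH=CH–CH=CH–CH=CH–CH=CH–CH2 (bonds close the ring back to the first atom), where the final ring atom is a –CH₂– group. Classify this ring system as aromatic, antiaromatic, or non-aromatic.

At the CH2 position, the tetrahedral CH₂ carbon is sp³ and has no p orbital in the ring π system; the ring's p-orbital overlap is broken there.
Without a continuous loop of overlapping p orbitals the Hückel electron count never comes into play.

Non-aromatic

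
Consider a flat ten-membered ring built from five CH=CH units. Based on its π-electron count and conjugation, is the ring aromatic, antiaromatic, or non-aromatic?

All ring atoms are sp² and supply a p orbital to the ring (every atom in a ring double bond is sp² and brings one electron to the p orbital); the conjugation is uninterrupted.
Counting π electrons: 5 × 2 = 10 from the 5 double-bond units.
10 = 4(2) + 2, which satisfies Hückel's 4n+2 rule.

Aromatic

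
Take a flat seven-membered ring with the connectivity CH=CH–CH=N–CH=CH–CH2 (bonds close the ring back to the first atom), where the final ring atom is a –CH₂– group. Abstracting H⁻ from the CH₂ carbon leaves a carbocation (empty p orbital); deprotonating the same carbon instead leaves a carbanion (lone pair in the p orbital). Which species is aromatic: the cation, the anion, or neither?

Once that carbon is sp², every ring atom has a p orbital and both ions are fully conjugated.
Cation: 3 × 2 + 0 = 6 π electrons → 4(1)+2, aromatic.
Anion: 3 × 2 + 2 = 8 π electrons → 4(2), antiaromatic.

The cation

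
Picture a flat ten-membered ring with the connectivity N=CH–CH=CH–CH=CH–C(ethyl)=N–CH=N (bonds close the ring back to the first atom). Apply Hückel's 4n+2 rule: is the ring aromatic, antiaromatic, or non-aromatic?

Aromatic

Every ring atom contributes a p orbital perpendicular to the ring (every atom in a ring double bond is sp² and brings one electron to the p orbital; each =N– nitrogen is pyridine-type (lone pair in the sp² plane, one electron in the p orbital)), so the π system is cyclic and fully conjugated.
Tallying contributions gives 5 × 2 = 10 from the 5 double-bond units.
With 10 π electrons (n = 2), the Hückel 4n+2 condition holds.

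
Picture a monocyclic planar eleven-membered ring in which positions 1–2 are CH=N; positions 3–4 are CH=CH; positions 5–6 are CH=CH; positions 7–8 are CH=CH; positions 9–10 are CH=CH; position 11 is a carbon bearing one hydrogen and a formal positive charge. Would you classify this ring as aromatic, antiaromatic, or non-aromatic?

Check conjugation: each doubly-bonded ring atom is sp² with one p-orbital electron; each sp² =N– keeps its lone pair in-plane and puts one electron into the π system; the carbocation has an empty p orbital — every position has a p orbital, so the cyclic π system is continuous.
Adding the contributions, 5 × 2 = 10 from the double-bond units + 0 from the CH(+) atom = 10.
With 10 π electrons (n = 2), the Hückel 4n+2 condition holds.

Aromatic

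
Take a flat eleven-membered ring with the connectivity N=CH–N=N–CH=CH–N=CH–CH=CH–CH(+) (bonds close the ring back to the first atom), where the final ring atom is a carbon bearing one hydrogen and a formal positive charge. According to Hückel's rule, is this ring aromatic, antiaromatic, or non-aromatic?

Aromatic

Check conjugation: every atom in a ring double bond is sp² and brings one electron to the p orbital; each sp² =N– keeps its lone pair in-plane and puts one electron into the π system; the carbocation has an empty p orbital — every position has a p orbital, so the cyclic π system is continuous.
Tallying contributions gives 5 × 2 = 10 from the double-bond units + 0 from the CH(+) atom = 10.
Since 10 = 4·2 + 2, the ring meets the 4n+2 criterion.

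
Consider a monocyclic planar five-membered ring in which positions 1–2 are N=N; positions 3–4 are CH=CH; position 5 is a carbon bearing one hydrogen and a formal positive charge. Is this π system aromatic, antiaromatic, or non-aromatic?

Antiaromatic

All ring atoms are sp² and supply a p orbital to the ring (every atom in a ring double bond is sp² and brings one electron to the p orbital; the doubly-bonded nitrogens are pyridine-type — their lone pairs lie in the ring plane, leaving one electron in the p orbital; the carbocation has an empty p orbital); the conjugation is uninterrupted.
Adding the contributions, 2 × 2 = 4 from the double-bond units + 0 from the CH(+) atom = 4.
A 4n π count (4, n = 1) in a planar conjugated ring means antiaromatic.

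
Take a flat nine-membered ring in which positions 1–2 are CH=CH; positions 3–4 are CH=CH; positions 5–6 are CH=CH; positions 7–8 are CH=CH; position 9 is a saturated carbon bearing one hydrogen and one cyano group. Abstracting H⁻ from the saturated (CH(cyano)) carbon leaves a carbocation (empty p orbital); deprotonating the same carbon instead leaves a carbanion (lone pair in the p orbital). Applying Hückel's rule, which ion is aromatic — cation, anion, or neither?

Both ions have a continuous loop of p orbitals — each ring atom is sp².
Cation: 4 × 2 + 0 = 8 π electrons → 4(2), antiaromatic.
Anion: 4 × 2 + 2 = 10 π electrons → 4(2)+2, aromatic.

The anion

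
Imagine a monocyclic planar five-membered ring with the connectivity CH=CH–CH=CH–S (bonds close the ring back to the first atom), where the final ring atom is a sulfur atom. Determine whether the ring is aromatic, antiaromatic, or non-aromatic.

Aromatic

Check conjugation: every atom in a ring double bond is sp² and brings one electron to the p orbital; the sulfur donates one lone pair from its p orbital — every position has a p orbital, so the cyclic π system is continuous.
Tallying contributions gives 2 × 2 = 4 from the double-bond units + 2 from the S atom = 6.
With 6 π electrons (n = 1), the Hückel 4n+2 condition holds.
This is thiophene.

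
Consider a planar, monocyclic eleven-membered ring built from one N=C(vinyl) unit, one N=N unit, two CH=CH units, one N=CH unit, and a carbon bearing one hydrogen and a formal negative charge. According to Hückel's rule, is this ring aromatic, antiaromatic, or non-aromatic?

All ring atoms are sp² and supply a p orbital to the ring (the double-bond atoms are sp², each contributing one p electron; the doubly-bonded nitrogens are pyridine-type — their lone pairs lie in the ring plane, leaving one electron in the p orbital; the carbanion's lone pair occupies the p orbital); the conjugation is uninterrupted.
Tallying contributions gives 5 × 2 = 10 from the double-bond units + 2 from the CH(-) atom = 12.
A 4n π count (12, n = 3) in a planar conjugated ring means antiaromatic.

Antiaromatic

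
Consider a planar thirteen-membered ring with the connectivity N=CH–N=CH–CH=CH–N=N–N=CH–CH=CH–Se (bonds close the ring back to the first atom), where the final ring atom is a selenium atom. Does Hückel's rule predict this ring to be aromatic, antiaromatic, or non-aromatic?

All ring atoms are sp² and supply a p orbital to the ring (each doubly-bonded ring atom is sp² with one p-orbital electron; each sp² =N– keeps its lone pair in-plane and puts one electron into the π system; the selenium donates one lone pair from its p orbital); the conjugation is uninterrupted.
π-electron count: 6 × 2 = 12 from the double-bond units + 2 from the Se atom = 14.
14 = 4(3) + 2, which satisfies Hückel's 4n+2 rule.

Aromatic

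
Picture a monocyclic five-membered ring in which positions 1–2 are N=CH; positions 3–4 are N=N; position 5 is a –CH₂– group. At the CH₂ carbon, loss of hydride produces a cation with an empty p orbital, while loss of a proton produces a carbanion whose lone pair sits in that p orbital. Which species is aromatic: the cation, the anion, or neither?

The anion

In either ion the ring is fully conjugated: every atom, including the new sp² carbon, supplies a p orbital.
Cation: 2 × 2 + 0 = 4 π electrons → 4(1), antiaromatic.
Anion: 2 × 2 + 2 = 6 π electrons → 4(1)+2, aromatic.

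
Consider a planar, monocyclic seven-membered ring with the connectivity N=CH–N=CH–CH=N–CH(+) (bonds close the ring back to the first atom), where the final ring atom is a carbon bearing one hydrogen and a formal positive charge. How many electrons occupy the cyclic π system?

All ring atoms are sp² and supply a p orbital to the ring (each doubly-bonded ring atom is sp² with one p-orbital electron; each sp² =N– keeps its lone pair in-plane and puts one electron into the π system; the carbocation has an empty p orbital); the conjugation is uninterrupted.
Tallying contributions gives 3 × 2 = 6 from the double-bond units + 0 from the CH(+) atom = 6.

6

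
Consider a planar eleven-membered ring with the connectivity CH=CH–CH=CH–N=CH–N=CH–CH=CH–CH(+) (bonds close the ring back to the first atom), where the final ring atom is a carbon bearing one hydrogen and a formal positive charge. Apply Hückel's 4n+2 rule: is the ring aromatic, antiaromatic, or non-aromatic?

All ring atoms are sp² and supply a p orbital to the ring (each doubly-bonded ring atom is sp² with one p-orbital electron; each =N– nitrogen is pyridine-type (lone pair in the sp² plane, one electron in the p orbital); the carbocation has an empty p orbital); the conjugation is uninterrupted.
Counting π electrons: 5 × 2 = 10 from the double-bond units + 0 from the CH(+) atom = 10.
That gives a 4n+2 count (10, n = 2).

Aromatic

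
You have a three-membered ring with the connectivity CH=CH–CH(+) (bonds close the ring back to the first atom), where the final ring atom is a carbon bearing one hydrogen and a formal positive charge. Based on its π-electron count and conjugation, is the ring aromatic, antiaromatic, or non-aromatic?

Every ring atom contributes a p orbital perpendicular to the ring (each doubly-bonded ring atom is sp² with one p-orbital electron; the carbocation has an empty p orbital), so the π system is cyclic and fully conjugated.
π-electron count: 1 × 2 = 2 from the double-bond unit + 0 from the CH(+) atom = 2.
That gives a 4n+2 count (2, n = 0).
(This ring is the cyclopropenyl cation.)

Aromatic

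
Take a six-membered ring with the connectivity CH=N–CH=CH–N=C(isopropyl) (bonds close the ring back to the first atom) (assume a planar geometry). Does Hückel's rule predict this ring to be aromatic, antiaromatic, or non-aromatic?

Aromatic

Check conjugation: every atom in a ring double bond is sp² and brings one electron to the p orbital; the doubly-bonded nitrogens are pyridine-type — their lone pairs lie in the ring plane, leaving one electron in the p orbital — every position has a p orbital, so the cyclic π system is continuous.
π-electron count: 3 × 2 = 6 from the 3 double-bond units.
6 = 4(1) + 2, which satisfies Hückel's 4n+2 rule.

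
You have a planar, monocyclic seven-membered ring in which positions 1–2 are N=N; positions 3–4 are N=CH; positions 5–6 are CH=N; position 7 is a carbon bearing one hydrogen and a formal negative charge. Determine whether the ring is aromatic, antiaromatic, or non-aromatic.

Check conjugation: each doubly-bonded ring atom is sp² with one p-orbital electron; each =N– nitrogen is pyridine-type (lone pair in the sp² plane, one electron in the p orbital); the carbanion's lone pair occupies the p orbital — every position has a p orbital, so the cyclic π system is continuous.
π-electron count: 3 × 2 = 6 from the double-bond units + 2 from the CH(-) atom = 8.
8 = 4(2); a planar, fully conjugated 4n system is antiaromatic.

Antiaromatic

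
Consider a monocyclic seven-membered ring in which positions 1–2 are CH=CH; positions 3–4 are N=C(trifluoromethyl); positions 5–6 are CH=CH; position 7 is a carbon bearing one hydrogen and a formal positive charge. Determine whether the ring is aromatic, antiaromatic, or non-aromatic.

Aromatic

The p orbitals form a continuous loop: each doubly-bonded ring atom is sp² with one p-orbital electron; each sp² =N– keeps its lone pair in-plane and puts one electron into the π system; the carbocation has an empty p orbital. The ring is fully conjugated.
π-electron count: 3 × 2 = 6 from the double-bond units + 0 from the CH(+) atom = 6.
Since 6 = 4·1 + 2, the ring meets the 4n+2 criterion.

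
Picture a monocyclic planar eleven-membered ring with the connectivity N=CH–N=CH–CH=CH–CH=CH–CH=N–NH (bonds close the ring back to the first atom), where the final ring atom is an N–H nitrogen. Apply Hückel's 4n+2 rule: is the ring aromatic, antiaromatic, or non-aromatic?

The p orbitals form a continuous loop: each doubly-bonded ring atom is sp² with one p-orbital electron; each =N– nitrogen is pyridine-type (lone pair in the sp² plane, one electron in the p orbital); the pyrrole-type nitrogen donates its lone pair from the p orbital. The ring is fully conjugated.
π-electron count: 5 × 2 = 10 from the double-bond units + 2 from the NH atom = 12.
With 12 = 4·3 π electrons, Hückel's rule classifies the planar ring as antiaromatic.

Antiaromatic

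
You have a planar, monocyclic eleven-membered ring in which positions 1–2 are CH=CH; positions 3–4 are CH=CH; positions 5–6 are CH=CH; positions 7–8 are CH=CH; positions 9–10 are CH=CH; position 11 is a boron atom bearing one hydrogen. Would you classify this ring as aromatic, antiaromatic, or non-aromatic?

Aromatic

Check conjugation: every atom in a ring double bond is sp² and brings one electron to the p orbital; the boron has an empty p orbital — every position has a p orbital, so the cyclic π system is continuous.
π-electron count: 5 × 2 = 10 from the double-bond units + 0 from the BH atom = 10.
With 10 π electrons (n = 2), the Hückel 4n+2 condition holds.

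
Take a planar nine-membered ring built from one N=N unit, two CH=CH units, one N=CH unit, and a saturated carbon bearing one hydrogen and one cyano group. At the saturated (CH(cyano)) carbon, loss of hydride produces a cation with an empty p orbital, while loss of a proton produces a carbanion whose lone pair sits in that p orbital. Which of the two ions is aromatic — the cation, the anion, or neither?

The anion

In both ions every ring atom is sp² and contributes a p orbital, so both rings are fully conjugated.
Cation: 4 × 2 + 0 = 8 π electrons → 4(2), antiaromatic.
Anion: 4 × 2 + 2 = 10 π electrons → 4(2)+2, aromatic.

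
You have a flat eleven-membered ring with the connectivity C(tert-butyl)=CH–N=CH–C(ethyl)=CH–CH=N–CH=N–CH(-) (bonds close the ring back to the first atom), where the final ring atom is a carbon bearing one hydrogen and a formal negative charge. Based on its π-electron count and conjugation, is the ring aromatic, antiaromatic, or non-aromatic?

The p orbitals form a continuous loop: the double-bond atoms are sp², each contributing one p electron; the doubly-bonded nitrogens are pyridine-type — their lone pairs lie in the ring plane, leaving one electron in the p orbital; the carbanion's lone pair occupies the p orbital. The ring is fully conjugated.
Counting π electrons: 5 × 2 = 10 from the double-bond units + 2 from the CH(-) atom = 12.
12 is a 4n count (n = 3), so the planar conjugated ring is antiaromatic.

Antiaromatic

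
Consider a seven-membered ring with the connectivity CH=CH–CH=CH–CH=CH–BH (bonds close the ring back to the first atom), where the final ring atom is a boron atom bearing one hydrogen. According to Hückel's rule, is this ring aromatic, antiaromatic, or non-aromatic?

Aromatic

All ring atoms are sp² and supply a p orbital to the ring (each doubly-bonded ring atom is sp² with one p-orbital electron; the boron has an empty p orbital); the conjugation is uninterrupted.
Tallying contributions gives 3 × 2 = 6 from the double-bond units + 0 from the BH atom = 6.
With 6 π electrons (n = 1), the Hückel 4n+2 condition holds.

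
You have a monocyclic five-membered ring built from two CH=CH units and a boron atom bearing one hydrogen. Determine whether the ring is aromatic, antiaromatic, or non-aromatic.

Antiaromatic

Every ring atom contributes a p orbital perpendicular to the ring (every atom in a ring double bond is sp² and brings one electron to the p orbital; the boron has an empty p orbital), so the π system is cyclic and fully conjugated.
Adding the contributions, 2 × 2 = 4 from the double-bond units + 0 from the BH atom = 4.
A 4n π count (4, n = 1) in a planar conjugated ring means antiaromatic.
(This ring is borole.)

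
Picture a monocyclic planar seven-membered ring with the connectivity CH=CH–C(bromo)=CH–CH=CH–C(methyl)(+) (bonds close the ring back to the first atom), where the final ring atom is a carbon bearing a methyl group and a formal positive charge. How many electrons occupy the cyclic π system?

Every ring atom contributes a p orbital perpendicular to the ring (every atom in a ring double bond is sp² and brings one electron to the p orbital; the carbocation has an empty p orbital), so the π system is cyclic and fully conjugated.
Adding the contributions, 3 × 2 = 6 from the double-bond units + 0 from the C(methyl)(+) atom = 6.

6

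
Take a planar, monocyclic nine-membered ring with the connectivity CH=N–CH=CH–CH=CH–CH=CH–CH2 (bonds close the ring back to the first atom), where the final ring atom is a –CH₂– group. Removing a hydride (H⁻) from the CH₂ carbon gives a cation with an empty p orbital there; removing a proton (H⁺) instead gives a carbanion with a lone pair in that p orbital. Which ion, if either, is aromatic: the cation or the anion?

The anion

In both ions every ring atom is sp² and contributes a p orbital, so both rings are fully conjugated.
Cation: 4 × 2 + 0 = 8 π electrons → 4(2), antiaromatic.
Anion: 4 × 2 + 2 = 10 π electrons → 4(2)+2, aromatic.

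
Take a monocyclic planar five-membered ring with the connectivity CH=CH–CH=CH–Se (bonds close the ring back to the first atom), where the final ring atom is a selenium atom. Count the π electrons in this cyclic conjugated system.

6

Every ring atom contributes a p orbital perpendicular to the ring (each doubly-bonded ring atom is sp² with one p-orbital electron; the selenium donates one lone pair from its p orbital), so the π system is cyclic and fully conjugated.
Adding the contributions, 2 × 2 = 4 from the double-bond units + 2 from the Se atom = 6.
(This ring is selenophene.)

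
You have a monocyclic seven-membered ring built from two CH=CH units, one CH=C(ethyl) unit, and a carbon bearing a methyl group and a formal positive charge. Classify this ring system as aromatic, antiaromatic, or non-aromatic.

Every ring atom contributes a p orbital perpendicular to the ring (each doubly-bonded ring atom is sp² with one p-orbital electron; the carbocation has an empty p orbital), so the π system is cyclic and fully conjugated.
Adding the contributions, 3 × 2 = 6 from the double-bond units + 0 from the C(methyl)(+) atom = 6.
Since 6 = 4·1 + 2, the ring meets the 4n+2 criterion.

Aromatic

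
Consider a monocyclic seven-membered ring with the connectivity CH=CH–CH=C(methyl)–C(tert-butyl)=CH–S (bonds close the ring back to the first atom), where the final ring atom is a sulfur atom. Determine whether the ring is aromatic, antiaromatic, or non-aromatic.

Check conjugation: the double-bond atoms are sp², each contributing one p electron; the sulfur donates one lone pair from its p orbital — every position has a p orbital, so the cyclic π system is continuous.
π-electron count: 3 × 2 = 6 from the double-bond units + 2 from the S atom = 8.
With 8 = 4·2 π electrons, Hückel's rule classifies the planar ring as antiaromatic.

Antiaromatic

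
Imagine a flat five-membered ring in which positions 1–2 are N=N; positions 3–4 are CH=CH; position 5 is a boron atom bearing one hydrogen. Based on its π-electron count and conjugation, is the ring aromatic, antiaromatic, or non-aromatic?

Check conjugation: each doubly-bonded ring atom is sp² with one p-orbital electron; each =N– nitrogen is pyridine-type (lone pair in the sp² plane, one electron in the p orbital); the boron has an empty p orbital — every position has a p orbital, so the cyclic π system is continuous.
Adding the contributions, 2 × 2 = 4 from the double-bond units + 0 from the BH atom = 4.
A 4n π count (4, n = 1) in a planar conjugated ring means antiaromatic.

Antiaromatic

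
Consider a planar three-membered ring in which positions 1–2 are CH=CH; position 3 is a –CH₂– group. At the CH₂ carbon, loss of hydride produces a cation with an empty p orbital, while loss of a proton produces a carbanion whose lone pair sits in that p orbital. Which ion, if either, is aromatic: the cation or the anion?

In either ion the ring is fully conjugated: every atom, including the new sp² carbon, supplies a p orbital.
Cation: 1 × 2 + 0 = 2 π electrons → 4(0)+2, aromatic.
Anion: 1 × 2 + 2 = 4 π electrons → 4(1), antiaromatic.

The cation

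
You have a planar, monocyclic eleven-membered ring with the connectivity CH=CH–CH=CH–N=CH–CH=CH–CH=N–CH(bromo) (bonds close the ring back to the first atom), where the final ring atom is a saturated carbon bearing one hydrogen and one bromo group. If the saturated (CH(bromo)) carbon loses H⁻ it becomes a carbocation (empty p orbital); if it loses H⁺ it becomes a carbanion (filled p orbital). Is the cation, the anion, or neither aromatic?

Both ions have a continuous loop of p orbitals — each ring atom is sp².
Cation: 5 × 2 + 0 = 10 π electrons → 4(2)+2, aromatic.
Anion: 5 × 2 + 2 = 12 π electrons → 4(3), antiaromatic.

The cation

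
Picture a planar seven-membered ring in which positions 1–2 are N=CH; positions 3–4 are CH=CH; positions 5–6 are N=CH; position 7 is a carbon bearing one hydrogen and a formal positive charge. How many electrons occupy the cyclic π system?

6

Every ring atom contributes a p orbital perpendicular to the ring (every atom in a ring double bond is sp² and brings one electron to the p orbital; each =N– nitrogen is pyridine-type (lone pair in the sp² plane, one electron in the p orbital); the carbocation has an empty p orbital), so the π system is cyclic and fully conjugated.
Counting π electrons: 3 × 2 = 6 from the double-bond units + 0 from the CH(+) atom = 6.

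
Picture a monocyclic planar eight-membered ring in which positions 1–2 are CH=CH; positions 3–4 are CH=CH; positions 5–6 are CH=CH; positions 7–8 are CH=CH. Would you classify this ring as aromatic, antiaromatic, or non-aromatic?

Check conjugation: each doubly-bonded ring atom is sp² with one p-orbital electron — every position has a p orbital, so the cyclic π system is continuous.
π-electron count: 4 × 2 = 8 from the 4 double-bond units.
8 = 4(2); a planar, fully conjugated 4n system is antiaromatic.
This is cyclooctatetraene.

Antiaromatic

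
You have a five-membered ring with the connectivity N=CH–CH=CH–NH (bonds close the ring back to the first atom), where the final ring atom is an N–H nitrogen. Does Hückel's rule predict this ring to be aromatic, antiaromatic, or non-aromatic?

All ring atoms are sp² and supply a p orbital to the ring (every atom in a ring double bond is sp² and brings one electron to the p orbital; the doubly-bonded nitrogens are pyridine-type — their lone pairs lie in the ring plane, leaving one electron in the p orbital; the pyrrole-type nitrogen donates its lone pair from the p orbital); the conjugation is uninterrupted.
Adding the contributions, 2 × 2 = 4 from the double-bond units + 2 from the NH atom = 6.
That gives a 4n+2 count (6, n = 1).

Aromatic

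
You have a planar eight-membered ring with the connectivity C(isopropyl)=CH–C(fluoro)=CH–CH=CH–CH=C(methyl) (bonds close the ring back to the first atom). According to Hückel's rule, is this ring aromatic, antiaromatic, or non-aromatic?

Antiaromatic

Every ring atom contributes a p orbital perpendicular to the ring (every atom in a ring double bond is sp² and brings one electron to the p orbital), so the π system is cyclic and fully conjugated.
Tallying contributions gives 4 × 2 = 8 from the 4 double-bond units.
A 4n π count (8, n = 2) in a planar conjugated ring means antiaromatic.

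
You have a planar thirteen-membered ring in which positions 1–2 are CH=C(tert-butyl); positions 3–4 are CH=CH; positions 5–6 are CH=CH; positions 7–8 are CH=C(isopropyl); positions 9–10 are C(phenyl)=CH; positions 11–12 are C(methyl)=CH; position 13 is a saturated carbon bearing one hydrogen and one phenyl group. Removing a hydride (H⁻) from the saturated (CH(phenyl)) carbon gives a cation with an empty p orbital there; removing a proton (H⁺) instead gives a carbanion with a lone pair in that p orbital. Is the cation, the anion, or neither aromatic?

Both ions have a continuous loop of p orbitals — each ring atom is sp².
Cation: 6 × 2 + 0 = 12 π electrons → 4(3), antiaromatic.
Anion: 6 × 2 + 2 = 14 π electrons → 4(3)+2, aromatic.

The anion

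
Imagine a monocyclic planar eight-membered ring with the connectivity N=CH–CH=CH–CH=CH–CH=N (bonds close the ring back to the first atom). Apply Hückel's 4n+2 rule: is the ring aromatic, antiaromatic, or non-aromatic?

Antiaromatic

All ring atoms are sp² and supply a p orbital to the ring (each doubly-bonded ring atom is sp² with one p-orbital electron; the doubly-bonded nitrogens are pyridine-type — their lone pairs lie in the ring plane, leaving one electron in the p orbital); the conjugation is uninterrupted.
Tallying contributions gives 4 × 2 = 8 from the 4 double-bond units.
With 8 = 4·2 π electrons, Hückel's rule classifies the planar ring as antiaromatic.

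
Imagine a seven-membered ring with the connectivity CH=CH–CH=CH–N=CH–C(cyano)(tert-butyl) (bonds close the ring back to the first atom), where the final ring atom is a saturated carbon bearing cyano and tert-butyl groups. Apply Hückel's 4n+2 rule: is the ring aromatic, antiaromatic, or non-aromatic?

At the C(cyano)(tert-butyl) position, that saturated carbon is sp³ and has no p orbital in the ring π system; the ring's p-orbital overlap is broken there.
A ring that is not fully conjugated cannot be aromatic or antiaromatic regardless of its π-electron count.

Non-aromatic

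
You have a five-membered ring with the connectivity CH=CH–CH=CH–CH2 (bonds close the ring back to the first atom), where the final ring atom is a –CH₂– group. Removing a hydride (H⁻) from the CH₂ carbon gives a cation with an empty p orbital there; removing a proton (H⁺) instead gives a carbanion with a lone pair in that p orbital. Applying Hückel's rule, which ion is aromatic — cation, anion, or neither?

In either ion the ring is fully conjugated: every atom, including the new sp² carbon, supplies a p orbital.
Cation: 2 × 2 + 0 = 4 π electrons → 4(1), antiaromatic.
Anion: 2 × 2 + 2 = 6 π electrons → 4(1)+2, aromatic.

The anion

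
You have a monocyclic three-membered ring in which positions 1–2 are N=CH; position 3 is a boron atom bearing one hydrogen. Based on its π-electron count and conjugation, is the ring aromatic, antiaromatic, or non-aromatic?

Aromatic

Every ring atom contributes a p orbital perpendicular to the ring (the double-bond atoms are sp², each contributing one p electron; each sp² =N– keeps its lone pair in-plane and puts one electron into the π system; the boron has an empty p orbital), so the π system is cyclic and fully conjugated.
Counting π electrons: 1 × 2 = 2 from the double-bond unit + 0 from the BH atom = 2.
With 2 π electrons (n = 0), the Hückel 4n+2 condition holds.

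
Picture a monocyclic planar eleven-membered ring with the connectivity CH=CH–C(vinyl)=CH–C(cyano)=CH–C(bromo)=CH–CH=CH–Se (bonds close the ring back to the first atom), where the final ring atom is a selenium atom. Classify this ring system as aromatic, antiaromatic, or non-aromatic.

Antiaromatic

Check conjugation: each doubly-bonded ring atom is sp² with one p-orbital electron; the selenium donates one lone pair from its p orbital — every position has a p orbital, so the cyclic π system is continuous.
π-electron count: 5 × 2 = 10 from the double-bond units + 2 from the Se atom = 12.
With 12 = 4·3 π electrons, Hückel's rule classifies the planar ring as antiaromatic.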